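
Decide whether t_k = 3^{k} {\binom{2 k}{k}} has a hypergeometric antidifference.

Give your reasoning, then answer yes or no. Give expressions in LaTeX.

r(k) = 6*(2*k + 1)/(k + 1) after simplifying.
Gosper form: A/B · C(k+1)/C(k) with A=12*k + 6, B=k + 1, C=1.
Set up (12*k + 6)·f(k+1) − (k)·f(k) − (1) = 0.
Bound: deg f ≤ -1.
Bound -1 < 0, so the key equation has no polynomial solution.

No; the degree bound rules out any f.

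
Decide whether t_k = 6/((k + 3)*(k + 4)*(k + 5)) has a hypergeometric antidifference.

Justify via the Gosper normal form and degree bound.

The ratio is (k + 3)/(k + 6).
Factor: A=k + 3; B=k + 6; C=1.
Solve (k + 3)·f(k+1) − (k + 5)·f(k) = 1.
Degrees (1,1,0) ⇒ d ≤ 2.
Match coefficients ⇒ f(k) = k*(k + 7)/24.
R(k) = B(k−1)·f(k)/C(k) = k*(k + 5)*(k + 7)/24; s_k = R·t_k = k*(k + 7)/(4*(k + 3)*(k + 4)).
Verify: 6/(k**3 + 12*k**2 + 47*k + 60) matches t_k.

Yes. s_k = k*(k + 7)/(4*(k + 3)*(k + 4)).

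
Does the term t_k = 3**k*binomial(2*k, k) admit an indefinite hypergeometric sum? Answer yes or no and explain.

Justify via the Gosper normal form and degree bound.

No. Not Gosper-summable.

Ratio r(k) = 6*(2*k + 1)/(k + 1).
Take A(k)=12*k + 6, B(k)=k + 1, C(k)=1.
f must satisfy (12*k + 6)·f(k+1) − (k)·f(k) = 1.
From deg A=1, deg B=1, deg C=0: d=-1.
d = -1 < 0 ⇒ no nonzero polynomial f; not summable.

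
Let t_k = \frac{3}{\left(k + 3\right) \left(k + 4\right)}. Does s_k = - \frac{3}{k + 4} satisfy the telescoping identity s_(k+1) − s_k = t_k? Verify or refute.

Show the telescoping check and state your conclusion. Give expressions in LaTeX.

s_(k+1) = -3/(k + 5)
s_(k+1) − s_k = 3/((k + 4)*(k + 5))
(s_(k+1) − s_k) − t_k = -6/(k**3 + 12*k**2 + 47*k + 60)

Invalid: residual - \frac{6}{k^{3} + 12 k^{2} + 47 k + 60} ≠ 0.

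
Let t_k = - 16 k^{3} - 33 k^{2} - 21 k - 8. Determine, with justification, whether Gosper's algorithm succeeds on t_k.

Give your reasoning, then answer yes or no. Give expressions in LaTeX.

Yes. s_k = k \left(- 4 k^{3} - 3 k^{2} + 2 k - 3\right).

Compute t_(k+1)/t_k: get (16*k**3 + 81*k**2 + 135*k + 78)/(16*k**3 + 33*k**2 + 21*k + 8).
Take A(k)=1, B(k)=1, C(k)=k**3 + 33*k**2/16 + 21*k/16 + 1/2.
Set up (1)·f(k+1) − (1)·f(k) − (k**3 + 33*k**2/16 + 21*k/16 + 1/2) = 0.
d = 4 from the (0,0,3) case.
Coefficient equations give f(k) = k*(4*k**3 + 3*k**2 - 2*k + 3)/16.
Then R = B(k−1)f/C = k*(4*k**3 + 3*k**2 - 2*k + 3)/(16*k**3 + 33*k**2 + 21*k + 8), so s_k = R(k)·t_k = k*(-4*k**3 - 3*k**2 + 2*k - 3).
Check: Δs_k = -16*k**3 - 33*k**2 - 21*k - 8. ✓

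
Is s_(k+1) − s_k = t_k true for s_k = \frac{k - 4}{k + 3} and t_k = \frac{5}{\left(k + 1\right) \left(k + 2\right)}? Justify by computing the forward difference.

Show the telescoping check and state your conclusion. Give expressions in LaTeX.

Invalid: residual \frac{2 \left(k^{2} - 7 k - 23\right)}{k^{4} + 10 k^{3} + 35 k^{2} + 50 k + 24} ≠ 0.

s_(k+1) = (k - 3)/(k + 4)
s_(k+1) − s_k = 7/(k**2 + 7*k + 12)
(s_(k+1) − s_k) − t_k = 2*(k**2 - 7*k - 23)/(k**4 + 10*k**3 + 35*k**2 + 50*k + 24)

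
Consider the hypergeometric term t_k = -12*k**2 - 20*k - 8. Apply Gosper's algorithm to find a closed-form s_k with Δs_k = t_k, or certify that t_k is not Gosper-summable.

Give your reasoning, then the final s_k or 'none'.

The ratio is (3*k**2 + 11*k + 10)/(3*k**2 + 5*k + 2).
Take A(k)=1, B(k)=1, C(k)=k**2 + 5*k/3 + 2/3.
Need (1)·f(k+1) − (1)·f(k) = k**2 + 5*k/3 + 2/3.
d = 3 from the (0,0,2) case.
Coefficient equations give f(k) = k**2*(k + 1)/3.
Get s_k = R·t_k = 4*k**2*(-k - 1) with R(k) = B(k−1)f(k)/C(k) = k**2/(3*k + 2).
s_(k+1) − s_k = -12*k**2 - 20*k - 8 = t_k.

s_k = 4*k**2*(-k - 1)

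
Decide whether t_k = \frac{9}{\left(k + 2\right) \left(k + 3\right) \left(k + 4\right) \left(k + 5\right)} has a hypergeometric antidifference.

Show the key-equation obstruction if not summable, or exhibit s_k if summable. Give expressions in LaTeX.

Yes. s_k = \frac{k \left(k^{2} + 9 k + 26\right)}{8 \left(k + 2\right) \left(k + 3\right) \left(k + 4\right)}.

Ratio r(k) = (k + 2)/(k + 6).
Normal form (A,B,C) = (k + 2, k + 6, 1).
Solve (k + 2)·f(k+1) − (k + 5)·f(k) = 1.
From deg A=1, deg B=1, deg C=0: d=3.
Match coefficients ⇒ f(k) = k*(k**2 + 9*k + 26)/72.
Get s_k = R·t_k = k*(k**2 + 9*k + 26)/(8*(k + 2)*(k + 3)*(k + 4)) with R(k) = B(k−1)f(k)/C(k) = k*(k + 5)*(k**2 + 9*k + 26)/72.
Check: Δs_k = 9/(k**4 + 14*k**3 + 71*k**2 + 154*k + 120). ✓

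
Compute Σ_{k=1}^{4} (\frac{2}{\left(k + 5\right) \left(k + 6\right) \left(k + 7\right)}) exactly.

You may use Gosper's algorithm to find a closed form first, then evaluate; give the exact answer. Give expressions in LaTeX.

t_(k+1)/t_k = (k + 5)/(k + 8).
So A=k + 5 and B=k + 8, with C=1.
Key eq: (k + 5)·f(k+1) = (k + 7)·f(k) + (1).
d = 2 from the (1,1,0) case.
Solve for f: f(k) = k*(k + 11)/60 (degree 2 ≤ 2).
Get s_k = R·t_k = k*(k + 11)/(30*(k + 5)*(k + 6)) with R(k) = B(k−1)f(k)/C(k) = k*(k + 7)*(k + 11)/60.
s_(k+1) − s_k = 2/(k**3 + 18*k**2 + 107*k + 210) = t_k.
Sum = s_(5) − s_(1); s_(5) = 4/165, s_(1) = 1/105 ⇒ 17/1155.

Σ = 17/1155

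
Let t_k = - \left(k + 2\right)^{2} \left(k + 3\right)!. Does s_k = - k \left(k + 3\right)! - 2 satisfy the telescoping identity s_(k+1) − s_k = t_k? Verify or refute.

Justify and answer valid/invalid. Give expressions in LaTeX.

s_(k+1) = -(k + 1)*factorial(k + 4) - 2
s_(k+1) − s_k = -(k + 2)**2*factorial(k + 3)
(s_(k+1) − s_k) − t_k = 0

Valid — Δs_k = t_k.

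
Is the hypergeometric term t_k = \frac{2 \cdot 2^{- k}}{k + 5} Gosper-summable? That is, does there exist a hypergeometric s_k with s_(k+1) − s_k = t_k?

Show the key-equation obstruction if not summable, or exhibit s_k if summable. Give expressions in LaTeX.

t_(k+1)/t_k = (k + 5)/(2*(k + 6)).
Normal form (A,B,C) = (k/2 + 5/2, k + 6, 1).
Set up (k/2 + 5/2)·f(k+1) − (k + 5)·f(k) − (1) = 0.
d = -1 from the (1,1,0) case.
Negative degree bound (-1): no f exists, t_k not Gosper-summable.

No — key equation has no polynomial f.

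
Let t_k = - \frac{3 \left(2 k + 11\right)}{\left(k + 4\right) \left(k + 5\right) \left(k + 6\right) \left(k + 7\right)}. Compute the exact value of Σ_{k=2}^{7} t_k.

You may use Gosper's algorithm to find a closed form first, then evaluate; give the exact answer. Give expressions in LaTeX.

t_(k+1)/t_k = (k + 4)*(2*k + 13)/((k + 8)*(2*k + 11)).
Take A(k)=k + 4, B(k)=k + 8, C(k)=k + 11/2.
Set up (k + 4)·f(k+1) − (k + 7)·f(k) − (k + 11/2) = 0.
deg f ≤ 3 (via 1,1,1).
Coefficient equations give f(k) = k*(k + 5)*(k + 10)/48.
Get s_k = R·t_k = k*(-k - 10)/(8*(k**2 + 10*k + 24)) with R(k) = B(k−1)f(k)/C(k) = k*(k + 5)*(k + 7)*(k + 10)/(24*(2*k + 11)).
Verify: 3*(-2*k - 11)/(k**4 + 22*k**3 + 179*k**2 + 638*k + 840) matches t_k.
Telescoping: Σ = s_(8) − s_(2) = -3/28 − (-1/16) = -5/112.

Σ = -5/112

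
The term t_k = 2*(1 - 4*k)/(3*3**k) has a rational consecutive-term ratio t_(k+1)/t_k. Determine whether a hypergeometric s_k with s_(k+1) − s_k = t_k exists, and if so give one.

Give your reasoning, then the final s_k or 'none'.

s_k = (4*k + 1)/3**k

t_(k+1)/t_k = (4*k + 3)/(3*(4*k - 1)).
A = 1/3, B = 1, C = k - 1/4.
Need (1/3)·f(k+1) − (1)·f(k) = k - 1/4.
d = 1 from the (0,0,1) case.
Solve for f: f(k) = -3*(4*k + 1)/8 (degree 1 ≤ 1).
R(k) = B(k−1)·f(k)/C(k) = -3*(4*k + 1)/(2*(4*k - 1)); s_k = R·t_k = (4*k + 1)/3**k.
Δs = 2*(1 - 4*k)/(3*3**k), as required.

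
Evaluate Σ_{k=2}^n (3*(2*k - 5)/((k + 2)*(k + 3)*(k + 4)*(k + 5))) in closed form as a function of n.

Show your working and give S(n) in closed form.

S(n) = (n**3 + 12*n**2 - 73*n + 60)/(40*(n**3 + 12*n**2 + 47*n + 60))

Ratio r(k) = (k + 2)*(2*k - 3)/((k + 6)*(2*k - 5)).
Take A(k)=k + 2, B(k)=k + 6, C(k)=k - 5/2.
Solve (k + 2)·f(k+1) − (k + 5)·f(k) = k - 5/2.
Bound: deg f ≤ 3.
Solve for f: f(k) = -k*(k**2 + 9*k + 50)/48 (degree 3 ≤ 3).
Certificate R = B(k−1)f/C = -k*(k + 5)*(k**2 + 9*k + 50)/(24*(2*k - 5)) gives s_k = k*(-k**2 - 9*k - 50)/(8*(k + 2)*(k + 3)*(k + 4)).
Δs = 3*(2*k - 5)/(k**4 + 14*k**3 + 71*k**2 + 154*k + 120), as required.
Telescope: S(n) = s_(n+1) − s_(2) = (-n**3 - 12*n**2 - 71*n - 60)/(8*(n**3 + 12*n**2 + 47*n + 60)) − (-3/20) = (n**3 + 12*n**2 - 73*n + 60)/(40*(n**3 + 12*n**2 + 47*n + 60)).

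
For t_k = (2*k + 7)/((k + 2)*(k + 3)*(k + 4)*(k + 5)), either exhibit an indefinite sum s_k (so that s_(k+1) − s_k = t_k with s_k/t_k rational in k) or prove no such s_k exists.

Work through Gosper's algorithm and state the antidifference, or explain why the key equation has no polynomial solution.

Ratio r(k) = (k + 2)*(2*k + 9)/((k + 6)*(2*k + 7)).
Take A(k)=k + 2, B(k)=k + 6, C(k)=k + 7/2.
Key eq: (k + 2)·f(k+1) = (k + 5)·f(k) + (k + 7/2).
d = 3 from the (1,1,1) case.
Solve for f: f(k) = k*(k + 3)*(k + 6)/16 (degree 3 ≤ 3).
R(k) = B(k−1)·f(k)/C(k) = k*(k + 3)*(k + 5)*(k + 6)/(8*(2*k + 7)); s_k = R·t_k = k*(k + 6)/(8*(k**2 + 6*k + 8)).
Check: Δs_k = (2*k + 7)/(k**4 + 14*k**3 + 71*k**2 + 154*k + 120). ✓

s_k = k*(k + 6)/(8*(k**2 + 6*k + 8))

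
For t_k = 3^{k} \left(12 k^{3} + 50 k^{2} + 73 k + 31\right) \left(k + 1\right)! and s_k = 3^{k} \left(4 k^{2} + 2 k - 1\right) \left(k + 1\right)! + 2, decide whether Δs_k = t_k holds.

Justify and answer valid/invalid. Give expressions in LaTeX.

s_(k+1) = 3**(k + 1)*(2*k + 4*(k + 1)**2 + 1)*factorial(k + 2) + 2
s_(k+1) − s_k = 3**k*(12*k**3 + 50*k**2 + 73*k + 31)*factorial(k + 1)
(s_(k+1) − s_k) − t_k = 0

valid (s_(k+1) − s_k reduces to t_k)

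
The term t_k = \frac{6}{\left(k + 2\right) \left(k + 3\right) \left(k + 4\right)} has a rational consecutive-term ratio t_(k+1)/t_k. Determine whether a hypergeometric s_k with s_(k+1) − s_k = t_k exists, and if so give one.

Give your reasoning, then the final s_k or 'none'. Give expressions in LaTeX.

The ratio is (k + 2)/(k + 5).
A = k + 2, B = k + 5, C = 1.
f must satisfy (k + 2)·f(k+1) − (k + 4)·f(k) = 1.
deg f ≤ 2 (via 1,1,0).
Solving with deg f ≤ 2: f(k) = k*(k + 5)/12.
Then R = B(k−1)f/C = k*(k + 4)*(k + 5)/12, so s_k = R(k)·t_k = k*(k + 5)/(2*(k + 2)*(k + 3)).
Verify: 6/(k**3 + 9*k**2 + 26*k + 24) matches t_k.

s_k = \frac{k \left(k + 5\right)}{2 \left(k + 2\right) \left(k + 3\right)}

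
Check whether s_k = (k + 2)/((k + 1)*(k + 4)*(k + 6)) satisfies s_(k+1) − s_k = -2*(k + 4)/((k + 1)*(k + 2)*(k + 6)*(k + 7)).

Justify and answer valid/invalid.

s_(k+1) = (k + 3)/((k + 2)*(k + 5)*(k + 7))
s_(k+1) − s_k = (k + 3)/((k + 2)*(k + 5)*(k + 7)) - (k + 2)/((k + 1)*(k + 4)*(k + 6))
(s_(k+1) − s_k) − t_k = 2*(3*k**2 + 25*k + 46)/(k**6 + 25*k**5 + 247*k**4 + 1219*k**3 + 3112*k**2 + 3796*k + 1680)

Invalid: residual 2*(3*k**2 + 25*k + 46)/(k**6 + 25*k**5 + 247*k**4 + 1219*k**3 + 3112*k**2 + 3796*k + 1680) ≠ 0.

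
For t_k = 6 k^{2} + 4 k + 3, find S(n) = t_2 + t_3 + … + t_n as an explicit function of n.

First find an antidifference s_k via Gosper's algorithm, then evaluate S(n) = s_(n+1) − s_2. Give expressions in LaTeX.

S(n) = 2 n^{3} + 5 n^{2} + 6 n - 13

t_(k+1)/t_k = (6*k**2 + 16*k + 13)/(6*k**2 + 4*k + 3).
Take A(k)=1, B(k)=1, C(k)=k**2 + 2*k/3 + 1/2.
Set up (1)·f(k+1) − (1)·f(k) − (k**2 + 2*k/3 + 1/2) = 0.
deg f ≤ 3 (via 0,0,2).
Solving with deg f ≤ 3: f(k) = k*(2*k**2 - k + 2)/6.
Then R = B(k−1)f/C = k*(2*k**2 - k + 2)/(6*k**2 + 4*k + 3), so s_k = R(k)·t_k = k*(2*k**2 - k + 2).
Δs = 6*k**2 + 4*k + 3, as required.
Telescope: S(n) = s_(n+1) − s_(2) = 2*n**3 + 5*n**2 + 6*n + 3 − (16) = 2*n**3 + 5*n**2 + 6*n - 13.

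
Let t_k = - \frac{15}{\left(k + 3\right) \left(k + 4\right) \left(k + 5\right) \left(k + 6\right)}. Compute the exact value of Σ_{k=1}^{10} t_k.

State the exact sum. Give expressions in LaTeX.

r(k) = (k + 3)/(k + 7) after simplifying.
A = k + 3, B = k + 7, C = 1.
f must satisfy (k + 3)·f(k+1) − (k + 6)·f(k) = 1.
Degrees (1,1,0) ⇒ d ≤ 3.
Solve for f: f(k) = k*(k**2 + 12*k + 47)/180 (degree 3 ≤ 3).
Get s_k = R·t_k = k*(-k**2 - 12*k - 47)/(12*(k + 3)*(k + 4)*(k + 5)) with R(k) = B(k−1)f(k)/C(k) = k*(k + 6)*(k**2 + 12*k + 47)/180.
Verify: -15/(k**4 + 18*k**3 + 119*k**2 + 342*k + 360) matches t_k.
Σ_(k=1)^(10) t_k = s_(11) − s_(1) = -55/672 − (-1/24) = -9/224.

Σ = -9/224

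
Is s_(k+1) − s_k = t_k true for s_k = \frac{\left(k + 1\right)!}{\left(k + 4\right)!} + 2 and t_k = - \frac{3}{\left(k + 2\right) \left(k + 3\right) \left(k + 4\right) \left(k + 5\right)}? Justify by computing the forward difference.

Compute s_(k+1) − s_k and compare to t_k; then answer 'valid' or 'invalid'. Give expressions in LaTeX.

s_(k+1) = factorial(k + 2)/factorial(k + 5) + 2
s_(k+1) − s_k = -3/((k + 2)*(k + 3)*(k + 4)*(k + 5))
(s_(k+1) − s_k) − t_k = 0

valid; difference matches t_k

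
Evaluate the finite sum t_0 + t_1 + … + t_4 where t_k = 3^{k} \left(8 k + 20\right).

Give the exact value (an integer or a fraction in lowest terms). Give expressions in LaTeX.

Σ = 5828

The ratio is 3*(2*k + 7)/(2*k + 5).
Factor: A=3; B=1; C=k + 5/2.
Solve (3)·f(k+1) − (1)·f(k) = k + 5/2.
deg f ≤ 1 (via 0,0,1).
A polynomial solution: f(k) = (k + 1)/2.
Then R = B(k−1)f/C = (k + 1)/(2*k + 5), so s_k = R(k)·t_k = 4*3**k*(k + 1).
Δs = 3**k*(8*k + 20), as required.
Telescoping: Σ = s_(5) − s_(0) = 5832 − (4) = 5828.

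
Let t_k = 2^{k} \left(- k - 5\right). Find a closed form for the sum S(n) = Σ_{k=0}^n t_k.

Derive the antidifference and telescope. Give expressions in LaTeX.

S(n) = - 2^{n + 1} n - 2^{n + 3} + 3

r(k) = 2*(k + 6)/(k + 5) after simplifying.
Factor: A=2; B=1; C=k + 5.
f must satisfy (2)·f(k+1) − (1)·f(k) = k + 5.
Degrees (0,0,1) ⇒ d ≤ 1.
Match coefficients ⇒ f(k) = k + 3.
R(k) = B(k−1)·f(k)/C(k) = (k + 3)/(k + 5); s_k = R·t_k = 2**k*(-k - 3).
Δs = 2**k*(-k - 5), as required.
Telescope: S(n) = s_(n+1) − s_(0) = 2**(n + 1)*(-n - 4) − (-3) = -2**(n + 1)*n - 2**(n + 3) + 3.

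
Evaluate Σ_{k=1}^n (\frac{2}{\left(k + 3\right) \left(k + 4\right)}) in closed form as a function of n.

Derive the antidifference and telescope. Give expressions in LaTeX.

S(n) = \frac{n}{2 \left(n + 4\right)}

r(k) = (k + 3)/(k + 5) after simplifying.
So A=k + 3 and B=k + 5, with C=1.
f must satisfy (k + 3)·f(k+1) − (k + 4)·f(k) = 1.
Degrees (1,1,0) ⇒ d ≤ 1.
Solve for f: f(k) = k/3 (degree 1 ≤ 1).
Then R = B(k−1)f/C = k*(k + 4)/3, so s_k = R(k)·t_k = 2*k/(3*(k + 3)).
Verify: 2/(k**2 + 7*k + 12) matches t_k.
s_(n+1) = 2*(n + 1)/(3*(n + 4)) and s_(1) = 1/6, so S(n) = n/(2*(n + 4)).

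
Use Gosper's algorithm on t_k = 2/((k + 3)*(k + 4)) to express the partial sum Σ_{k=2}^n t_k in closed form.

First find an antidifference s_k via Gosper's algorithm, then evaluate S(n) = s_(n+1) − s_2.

S(n) = 2*(n - 1)/(5*(n + 4))

r(k) = (k + 3)/(k + 5) after simplifying.
A = k + 3, B = k + 5, C = 1.
Set up (k + 3)·f(k+1) − (k + 4)·f(k) − (1) = 0.
From deg A=1, deg B=1, deg C=0: d=1.
Match coefficients ⇒ f(k) = k/3.
Get s_k = R·t_k = 2*k/(3*(k + 3)) with R(k) = B(k−1)f(k)/C(k) = k*(k + 4)/3.
Check: Δs_k = 2/(k**2 + 7*k + 12). ✓
Σ_(k=2)^n t_k = s_(n+1) − s_(2) = (2*(n + 1)/(3*(n + 4))) − (4/15), i.e. 2*(n - 1)/(5*(n + 4)).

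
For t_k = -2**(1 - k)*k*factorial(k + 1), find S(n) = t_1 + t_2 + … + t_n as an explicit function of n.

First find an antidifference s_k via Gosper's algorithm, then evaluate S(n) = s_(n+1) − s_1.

S(n) = 4 - 2*factorial(n + 2)/2**n

The ratio is (k + 1)*(k + 2)/(2*k).
So A=k/2 + 1 and B=1, with C=k.
Key eq: (k/2 + 1)·f(k+1) = (1)·f(k) + (k).
Degrees (1,0,1) ⇒ d ≤ 0.
Match coefficients ⇒ f(k) = 2.
Then R = B(k−1)f/C = 2/k, so s_k = R(k)·t_k = -2**(2 - k)*factorial(k + 1).
Check: Δs_k = -2**(1 - k)*k*factorial(k + 1). ✓
Σ_(k=1)^n t_k = s_(n+1) − s_(1) = (-2**(1 - n)*factorial(n + 2)) − (-4), i.e. 4 - 2*factorial(n + 2)/2**n.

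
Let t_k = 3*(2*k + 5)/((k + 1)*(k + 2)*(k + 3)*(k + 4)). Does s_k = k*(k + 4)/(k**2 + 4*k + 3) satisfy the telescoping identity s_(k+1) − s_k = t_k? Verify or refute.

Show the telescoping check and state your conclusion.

s_(k+1) = (k + 1)*(k + 5)/(4*k + (k + 1)**2 + 7)
s_(k+1) − s_k = 3*(2*k + 5)/(k**4 + 10*k**3 + 35*k**2 + 50*k + 24)
(s_(k+1) − s_k) − t_k = 0

valid (s_(k+1) − s_k reduces to t_k)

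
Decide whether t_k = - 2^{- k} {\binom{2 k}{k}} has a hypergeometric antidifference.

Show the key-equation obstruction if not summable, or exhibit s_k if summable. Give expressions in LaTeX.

No — key equation has no polynomial f.

Step 1: r(k) = (2*k + 1)/(k + 1).
Normal form (A,B,C) = (2*k + 1, k + 1, 1).
Solve (2*k + 1)·f(k+1) − (k)·f(k) = 1.
Bound: deg f ≤ -1.
d = -1 < 0 ⇒ no nonzero polynomial f; not summable.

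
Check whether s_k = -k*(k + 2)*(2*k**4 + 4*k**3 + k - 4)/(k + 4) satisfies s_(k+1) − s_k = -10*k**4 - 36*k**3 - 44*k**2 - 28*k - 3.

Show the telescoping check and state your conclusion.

s_(k+1) = -(k + 1)*(k + 3)*(k + 2*(k + 1)**4 + 4*(k + 1)**3 - 3)/(k + 5)
s_(k+1) − s_k = (-10*k**6 - 110*k**5 - 424*k**4 - 768*k**3 - 729*k**2 - 349*k - 36)/(k**2 + 9*k + 20)
(s_(k+1) − s_k) − t_k = 2*(8*k**5 + 72*k**4 + 188*k**3 + 203*k**2 + 119*k + 12)/(k**2 + 9*k + 20)

Invalid: residual 2*(8*k**5 + 72*k**4 + 188*k**3 + 203*k**2 + 119*k + 12)/(k**2 + 9*k + 20) ≠ 0.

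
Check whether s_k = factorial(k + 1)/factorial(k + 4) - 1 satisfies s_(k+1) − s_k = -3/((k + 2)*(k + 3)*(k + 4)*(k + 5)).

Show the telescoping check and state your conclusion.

valid (s_(k+1) − s_k reduces to t_k)

s_(k+1) = factorial(k + 2)/factorial(k + 5) - 1
s_(k+1) − s_k = -3/((k + 2)*(k + 3)*(k + 4)*(k + 5))
(s_(k+1) − s_k) − t_k = 0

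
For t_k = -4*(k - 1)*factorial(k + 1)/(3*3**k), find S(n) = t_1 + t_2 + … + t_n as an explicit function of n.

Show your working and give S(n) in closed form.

Ratio r(k) = k*(k + 2)/(3*(k - 1)).
Factor: A=k/3 + 2/3; B=1; C=k - 1.
Set up (k/3 + 2/3)·f(k+1) − (1)·f(k) − (k - 1) = 0.
Bound: deg f ≤ 0.
Coefficient equations give f(k) = 3.
Then R = B(k−1)f/C = 3/(k - 1), so s_k = R(k)·t_k = -4*factorial(k + 1)/3**k.
s_(k+1) − s_k = -4*(k - 1)*factorial(k + 1)/(3*3**k) = t_k.
Σ_(k=1)^n t_k = s_(n+1) − s_(1) = (-4*3**(-n - 1)*factorial(n + 2)) − (-8/3), i.e. 8/3 - 4*factorial(n + 2)/(3*3**n).

S(n) = 8/3 - 4*factorial(n + 2)/(3*3**n)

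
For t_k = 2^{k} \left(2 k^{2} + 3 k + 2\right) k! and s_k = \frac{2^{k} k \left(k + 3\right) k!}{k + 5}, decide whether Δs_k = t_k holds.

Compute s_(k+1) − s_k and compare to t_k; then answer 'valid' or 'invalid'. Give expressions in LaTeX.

Invalid: residual - \frac{2^{k + 1} \left(2 k^{3} + 13 k^{2} + 16 k + 10\right) k!}{\left(k + 5\right) \left(k + 6\right)} ≠ 0.

s_(k+1) = 2**(k + 1)*(k + 1)*(k + 4)*factorial(k + 1)/(k + 6)
s_(k+1) − s_k = 2**k*(2*k**4 + 21*k**3 + 69*k**2 + 80*k + 40)*factorial(k)/((k + 5)*(k + 6))
(s_(k+1) − s_k) − t_k = -2**(k + 1)*(2*k**3 + 13*k**2 + 16*k + 10)*factorial(k)/((k + 5)*(k + 6))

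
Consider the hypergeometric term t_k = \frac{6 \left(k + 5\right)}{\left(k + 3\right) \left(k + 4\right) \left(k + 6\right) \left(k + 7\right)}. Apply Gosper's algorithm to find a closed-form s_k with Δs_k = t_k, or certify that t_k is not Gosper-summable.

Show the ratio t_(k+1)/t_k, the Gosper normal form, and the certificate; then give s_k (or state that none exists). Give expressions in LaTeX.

r(k) = (k + 3)*(k + 6)**2/((k + 5)**2*(k + 8)) after simplifying.
Normal form (A,B,C) = (k + 3, k + 8, k**2 + 10*k + 25).
Set up (k + 3)·f(k+1) − (k + 7)·f(k) − (k**2 + 10*k + 25) = 0.
Degrees (1,1,2) ⇒ d ≤ 4.
Solving with deg f ≤ 4: f(k) = k*(k + 4)*(k + 5)*(k + 9)/36.
R(k) = B(k−1)·f(k)/C(k) = k*(k + 4)*(k + 7)*(k + 9)/(36*(k + 5)); s_k = R·t_k = k*(k + 9)/(6*(k**2 + 9*k + 18)).
s_(k+1) − s_k = 6*(k + 5)/(k**4 + 20*k**3 + 145*k**2 + 450*k + 504) = t_k.

s_k = \frac{k \left(k + 9\right)}{6 \left(k^{2} + 9 k + 18\right)}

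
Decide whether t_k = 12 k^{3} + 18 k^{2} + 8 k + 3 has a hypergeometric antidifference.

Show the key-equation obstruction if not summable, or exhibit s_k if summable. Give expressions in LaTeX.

Step 1: r(k) = (12*k**3 + 54*k**2 + 80*k + 41)/(12*k**3 + 18*k**2 + 8*k + 3).
Normal form (A,B,C) = (1, 1, k**3 + 3*k**2/2 + 2*k/3 + 1/4).
Solve (1)·f(k+1) − (1)·f(k) = k**3 + 3*k**2/2 + 2*k/3 + 1/4.
Degrees (0,0,3) ⇒ d ≤ 4.
Coefficient equations give f(k) = k*(3*k**3 - 2*k + 2)/12.
Then R = B(k−1)f/C = k*(3*k**3 - 2*k + 2)/(12*k**3 + 18*k**2 + 8*k + 3), so s_k = R(k)·t_k = k*(3*k**3 - 2*k + 2).
Δs = 12*k**3 + 18*k**2 + 8*k + 3, as required.

Yes. s_k = k \left(3 k^{3} - 2 k + 2\right).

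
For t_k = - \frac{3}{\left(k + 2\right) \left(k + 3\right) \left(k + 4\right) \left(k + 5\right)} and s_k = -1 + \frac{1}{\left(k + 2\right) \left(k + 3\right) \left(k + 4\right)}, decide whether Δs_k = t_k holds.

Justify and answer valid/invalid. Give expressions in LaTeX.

Valid — Δs_k = t_k.

s_(k+1) = -1 + 1/((k + 3)*(k + 4)*(k + 5))
s_(k+1) − s_k = -3/((k + 2)*(k + 3)*(k + 4)*(k + 5))
(s_(k+1) − s_k) − t_k = 0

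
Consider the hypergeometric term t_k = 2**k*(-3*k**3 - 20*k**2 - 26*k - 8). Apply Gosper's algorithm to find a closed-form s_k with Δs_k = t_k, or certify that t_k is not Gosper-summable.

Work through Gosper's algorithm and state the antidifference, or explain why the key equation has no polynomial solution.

Ratio r(k) = 2*(3*k**3 + 29*k**2 + 75*k + 57)/(3*k**3 + 20*k**2 + 26*k + 8).
Gosper form: A/B · C(k+1)/C(k) with A=2, B=1, C=k**3 + 20*k**2/3 + 26*k/3 + 8/3.
Need (2)·f(k+1) − (1)·f(k) = k**3 + 20*k**2/3 + 26*k/3 + 8/3.
From deg A=0, deg B=0, deg C=3: d=3.
A polynomial solution: f(k) = (3*k**3 + 2*k**2 - 2)/3.
So s_k = (B(k−1)f/C)·t_k = ((3*k**3 + 2*k**2 - 2)/(3*k**3 + 20*k**2 + 26*k + 8))·t_k = 2**k*(-3*k**3 - 2*k**2 + 2).
Verify: 2**k*(-3*k**3 - 20*k**2 - 26*k - 8) matches t_k.

s_k = 2**k*(-3*k**3 - 2*k**2 + 2)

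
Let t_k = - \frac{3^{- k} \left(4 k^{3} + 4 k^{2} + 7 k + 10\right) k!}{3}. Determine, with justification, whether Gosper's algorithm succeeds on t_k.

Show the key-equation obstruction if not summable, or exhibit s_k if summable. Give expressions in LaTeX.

Compute t_(k+1)/t_k: get (4*k**4 + 20*k**3 + 43*k**2 + 52*k + 25)/(3*(4*k**3 + 4*k**2 + 7*k + 10)).
Factor: A=k/3 + 1/3; B=1; C=k**3 + k**2 + 7*k/4 + 5/2.
Key eq: (k/3 + 1/3)·f(k+1) = (1)·f(k) + (k**3 + k**2 + 7*k/4 + 5/2).
Degrees (1,0,3) ⇒ d ≤ 2.
Solving with deg f ≤ 2: f(k) = 3*(4*k**2 + 4*k - 1)/4.
Then R = B(k−1)f/C = 3*(4*k**2 + 4*k - 1)/(4*k**3 + 4*k**2 + 7*k + 10), so s_k = R(k)·t_k = -(4*k**2 + 4*k - 1)*factorial(k)/3**k.
s_(k+1) − s_k = -(4*k**3 + 4*k**2 + 7*k + 10)*factorial(k)/(3*3**k) = t_k.

Yes. s_k = - 3^{- k} \left(4 k^{2} + 4 k - 1\right) k!.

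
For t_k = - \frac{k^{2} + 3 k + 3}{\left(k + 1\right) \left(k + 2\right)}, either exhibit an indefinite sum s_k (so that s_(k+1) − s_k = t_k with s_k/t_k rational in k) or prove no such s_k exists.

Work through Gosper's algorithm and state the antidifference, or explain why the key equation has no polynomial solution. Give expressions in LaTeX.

r(k) = (k + 1)*(3*k + (k + 1)**2 + 6)/((k + 3)*(k**2 + 3*k + 3)) after simplifying.
Factor: A=k + 1; B=k + 3; C=k**2 + 3*k + 3.
f must satisfy (k + 1)·f(k+1) − (k + 2)·f(k) = k**2 + 3*k + 3.
d = 2 from the (1,1,2) case.
Solve for f: f(k) = k*(k + 2) (degree 2 ≤ 2).
R(k) = B(k−1)·f(k)/C(k) = k*(k + 2)**2/(k**2 + 3*k + 3); s_k = R·t_k = k*(-k - 2)/(k + 1).
s_(k+1) − s_k = (-k**2 - 3*k - 3)/(k**2 + 3*k + 2) = t_k.

s_k = \frac{k \left(- k - 2\right)}{k + 1}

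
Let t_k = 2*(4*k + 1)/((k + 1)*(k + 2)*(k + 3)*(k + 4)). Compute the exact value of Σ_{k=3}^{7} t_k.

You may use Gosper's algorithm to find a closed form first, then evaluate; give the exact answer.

Ratio r(k) = (k + 1)*(4*k + 5)/((k + 5)*(4*k + 1)).
Gosper form: A/B · C(k+1)/C(k) with A=k + 1, B=k + 5, C=k + 1/4.
f must satisfy (k + 1)·f(k+1) − (k + 4)·f(k) = k + 1/4.
d = 3 from the (1,1,1) case.
Solve for f: f(k) = k*(k**2 + 6*k - 1)/24 (degree 3 ≤ 3).
R(k) = B(k−1)·f(k)/C(k) = k*(k + 4)*(k**2 + 6*k - 1)/(6*(4*k + 1)); s_k = R·t_k = k*(k**2 + 6*k - 1)/(3*(k + 1)*(k + 2)*(k + 3)).
Verify: 2*(4*k + 1)/(k**4 + 10*k**3 + 35*k**2 + 50*k + 24) matches t_k.
Σ_(k=3)^(7) t_k = s_(8) − s_(3) = 148/495 − (13/60) = 163/1980.

Σ = 163/1980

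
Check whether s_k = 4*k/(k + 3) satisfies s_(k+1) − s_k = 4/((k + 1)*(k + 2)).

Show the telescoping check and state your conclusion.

Invalid: residual 8*(k**2 + k - 3)/(k**4 + 10*k**3 + 35*k**2 + 50*k + 24) ≠ 0.

s_(k+1) = 4*(k + 1)/(k + 4)
s_(k+1) − s_k = 12/(k**2 + 7*k + 12)
(s_(k+1) − s_k) − t_k = 8*(k**2 + k - 3)/(k**4 + 10*k**3 + 35*k**2 + 50*k + 24)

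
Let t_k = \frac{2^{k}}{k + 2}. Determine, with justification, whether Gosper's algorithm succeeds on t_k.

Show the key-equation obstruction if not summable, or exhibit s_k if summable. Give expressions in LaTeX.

Compute t_(k+1)/t_k: get 2*(k + 2)/(k + 3).
Factor: A=2*k + 4; B=k + 3; C=1.
f must satisfy (2*k + 4)·f(k+1) − (k + 2)·f(k) = 1.
Degrees (1,1,0) ⇒ d ≤ -1.
d = -1 < 0 ⇒ no nonzero polynomial f; not summable.

No — negative degree bound, so no certificate f.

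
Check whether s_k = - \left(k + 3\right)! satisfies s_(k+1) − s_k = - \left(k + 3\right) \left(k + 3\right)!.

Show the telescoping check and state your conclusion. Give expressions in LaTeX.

s_(k+1) = -factorial(k + 4)
s_(k+1) − s_k = -(k + 3)*factorial(k + 3)
(s_(k+1) − s_k) − t_k = 0

valid; difference matches t_k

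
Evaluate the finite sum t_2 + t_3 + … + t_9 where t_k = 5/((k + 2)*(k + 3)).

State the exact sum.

r(k) = (k + 2)/(k + 4) after simplifying.
Normal form (A,B,C) = (k + 2, k + 4, 1).
Solve (k + 2)·f(k+1) − (k + 3)·f(k) = 1.
Degrees (1,1,0) ⇒ d ≤ 1.
Match coefficients ⇒ f(k) = k/2.
Get s_k = R·t_k = 5*k/(2*(k + 2)) with R(k) = B(k−1)f(k)/C(k) = k*(k + 3)/2.
Δs = 5/(k**2 + 5*k + 6), as required.
Telescoping: Σ = s_(10) − s_(2) = 25/12 − (5/4) = 5/6.

Σ = 5/6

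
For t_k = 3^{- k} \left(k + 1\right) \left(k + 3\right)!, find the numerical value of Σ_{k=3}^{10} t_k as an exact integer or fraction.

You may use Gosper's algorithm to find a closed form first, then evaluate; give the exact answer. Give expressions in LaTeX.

Σ = 358738960/243

Step 1: r(k) = (k + 2)*(k + 4)/(3*(k + 1)).
Take A(k)=k/3 + 4/3, B(k)=1, C(k)=k + 1.
f must satisfy (k/3 + 4/3)·f(k+1) − (1)·f(k) = k + 1.
From deg A=1, deg B=0, deg C=1: d=0.
Coefficient equations give f(k) = 3.
Get s_k = R·t_k = 3**(1 - k)*factorial(k + 3) with R(k) = B(k−1)f(k)/C(k) = 3/(k + 1).
Δs = (k + 1)*factorial(k + 3)/3**k, as required.
Σ_(k=3)^(10) t_k = s_(11) − s_(3) = 358758400/243 − (80) = 358738960/243.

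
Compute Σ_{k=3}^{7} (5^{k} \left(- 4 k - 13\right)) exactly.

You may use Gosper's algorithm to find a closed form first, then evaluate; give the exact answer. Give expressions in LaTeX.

Σ = -3905625

Step 1: r(k) = 5*(4*k + 17)/(4*k + 13).
Factor: A=5; B=1; C=k + 13/4.
Solve (5)·f(k+1) − (1)·f(k) = k + 13/4.
deg f ≤ 1 (via 0,0,1).
Coefficient equations give f(k) = (k + 2)/4.
R(k) = B(k−1)·f(k)/C(k) = (k + 2)/(4*k + 13); s_k = R·t_k = 5**k*(-k - 2).
Check: Δs_k = 5**k*(-4*k - 13). ✓
Telescoping: Σ = s_(8) − s_(3) = -3906250 − (-625) = -3905625.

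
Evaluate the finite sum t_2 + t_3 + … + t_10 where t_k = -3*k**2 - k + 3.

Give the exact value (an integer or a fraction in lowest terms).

Ratio r(k) = (k + 3*(k + 1)**2 - 2)/(3*k**2 + k - 3).
Factor: A=1; B=1; C=k**2 + k/3 - 1.
Set up (1)·f(k+1) − (1)·f(k) − (k**2 + k/3 - 1) = 0.
d = 3 from the (0,0,2) case.
Match coefficients ⇒ f(k) = k*(k**2 - k - 3)/3.
Get s_k = R·t_k = k*(-k**2 + k + 3) with R(k) = B(k−1)f(k)/C(k) = k*(k**2 - k - 3)/(3*k**2 + k - 3).
Verify: -3*k**2 - k + 3 matches t_k.
Sum = s_(11) − s_(2); s_(11) = -1177, s_(2) = 2 ⇒ -1179.

Σ = -1179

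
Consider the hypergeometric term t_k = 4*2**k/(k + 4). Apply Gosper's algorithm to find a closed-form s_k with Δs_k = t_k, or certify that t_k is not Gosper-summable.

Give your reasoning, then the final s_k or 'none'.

Step 1: r(k) = 2*(k + 4)/(k + 5).
Normal form (A,B,C) = (2*k + 8, k + 5, 1).
f must satisfy (2*k + 8)·f(k+1) − (k + 4)·f(k) = 1.
Bound: deg f ≤ -1.
d = -1 < 0 ⇒ no nonzero polynomial f; not summable.

none (Gosper's algorithm certifies no s_k)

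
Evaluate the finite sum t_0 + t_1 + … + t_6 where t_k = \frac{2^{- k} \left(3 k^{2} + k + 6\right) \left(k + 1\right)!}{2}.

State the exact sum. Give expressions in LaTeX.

Σ = 5987

The ratio is (k + 2)*(k + 3*(k + 1)**2 + 7)/(2*(3*k**2 + k + 6)).
Gosper form: A/B · C(k+1)/C(k) with A=k/2 + 1, B=1, C=k**2 + k/3 + 2.
Key eq: (k/2 + 1)·f(k+1) = (1)·f(k) + (k**2 + k/3 + 2).
From deg A=1, deg B=0, deg C=2: d=1.
Solving with deg f ≤ 1: f(k) = 2*(3*k - 2)/3.
R(k) = B(k−1)·f(k)/C(k) = 2*(3*k - 2)/(3*k**2 + k + 6); s_k = R·t_k = (3*k - 2)*factorial(k + 1)/2**k.
Δs = (3*k**2 + k + 6)*factorial(k + 1)/(2*2**k), as required.
Telescoping: Σ = s_(7) − s_(0) = 5985 − (-2) = 5987.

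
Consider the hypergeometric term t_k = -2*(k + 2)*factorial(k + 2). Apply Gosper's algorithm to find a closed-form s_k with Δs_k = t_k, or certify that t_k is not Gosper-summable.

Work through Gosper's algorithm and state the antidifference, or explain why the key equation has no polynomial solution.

Step 1: r(k) = (k + 3)**2/(k + 2).
Normal form (A,B,C) = (k + 3, 1, k + 2).
f must satisfy (k + 3)·f(k+1) − (1)·f(k) = k + 2.
Degrees (1,0,1) ⇒ d ≤ 0.
Solving with deg f ≤ 0: f(k) = 1.
Get s_k = R·t_k = -2*factorial(k + 2) with R(k) = B(k−1)f(k)/C(k) = 1/(k + 2).
Check: Δs_k = -2*(k + 2)*factorial(k + 2). ✓

s_k = -2*factorial(k + 2)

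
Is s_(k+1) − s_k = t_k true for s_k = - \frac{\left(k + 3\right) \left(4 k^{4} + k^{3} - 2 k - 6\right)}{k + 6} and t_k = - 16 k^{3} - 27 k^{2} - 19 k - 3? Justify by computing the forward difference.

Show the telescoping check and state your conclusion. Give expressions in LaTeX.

Invalid: residual \frac{3 \left(12 k^{4} + 122 k^{3} + 181 k^{2} + 119 k + 24\right)}{k^{2} + 13 k + 42} ≠ 0.

s_(k+1) = (k + 4)*(2*k - 4*(k + 1)**4 - (k + 1)**3 + 8)/(k + 7)
s_(k+1) − s_k = (-16*k**5 - 199*k**4 - 676*k**3 - 841*k**2 - 480*k - 54)/(k**2 + 13*k + 42)
(s_(k+1) − s_k) − t_k = 3*(12*k**4 + 122*k**3 + 181*k**2 + 119*k + 24)/(k**2 + 13*k + 42)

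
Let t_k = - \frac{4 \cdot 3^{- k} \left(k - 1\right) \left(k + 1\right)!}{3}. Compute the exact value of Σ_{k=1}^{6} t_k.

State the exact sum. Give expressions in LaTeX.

Σ = -17272/243

Step 1: r(k) = k*(k + 2)/(3*(k - 1)).
A = k/3 + 2/3, B = 1, C = k - 1.
f must satisfy (k/3 + 2/3)·f(k+1) − (1)·f(k) = k - 1.
deg f ≤ 0 (via 1,0,1).
Match coefficients ⇒ f(k) = 3.
Then R = B(k−1)f/C = 3/(k - 1), so s_k = R(k)·t_k = -4*factorial(k + 1)/3**k.
Δs = -4*(k - 1)*factorial(k + 1)/(3*3**k), as required.
Evaluate s at k=7 and k=1: -17920/243 and -8/3; difference -17272/243.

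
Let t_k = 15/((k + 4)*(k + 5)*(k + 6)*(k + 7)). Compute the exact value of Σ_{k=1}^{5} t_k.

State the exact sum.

r(k) = (k + 4)/(k + 8) after simplifying.
Factor: A=k + 4; B=k + 8; C=1.
Solve (k + 4)·f(k+1) − (k + 7)·f(k) = 1.
Degrees (1,1,0) ⇒ d ≤ 3.
Coefficient equations give f(k) = k*(k**2 + 15*k + 74)/360.
So s_k = (B(k−1)f/C)·t_k = (k*(k + 7)*(k**2 + 15*k + 74)/360)·t_k = k*(k**2 + 15*k + 74)/(24*(k + 4)*(k + 5)*(k + 6)).
Δs = 15/(k**4 + 22*k**3 + 179*k**2 + 638*k + 840), as required.
Evaluate s at k=6 and k=1: 5/132 and 1/56; difference 37/1848.

Σ = 37/1848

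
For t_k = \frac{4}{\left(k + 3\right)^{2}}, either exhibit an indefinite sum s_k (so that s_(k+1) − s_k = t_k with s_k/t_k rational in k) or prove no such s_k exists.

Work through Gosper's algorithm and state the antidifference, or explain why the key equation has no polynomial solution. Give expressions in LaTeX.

Ratio r(k) = (k + 3)**2/(k + 4)**2.
Gosper form: A/B · C(k+1)/C(k) with A=k**2 + 6*k + 9, B=k**2 + 8*k + 16, C=1.
Set up (k**2 + 6*k + 9)·f(k+1) − (k**2 + 6*k + 9)·f(k) − (1) = 0.
From deg A=2, deg B=2, deg C=0: d=0.
f = c0 ⇒ A·f(k+1) − B(k−1)·f(k) − C = -1. The system {-1 = 0} is inconsistent; no antidifference.

not Gosper-summable; s_k does not exist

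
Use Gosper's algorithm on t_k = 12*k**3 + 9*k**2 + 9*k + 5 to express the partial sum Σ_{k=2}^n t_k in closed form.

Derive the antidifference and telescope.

S(n) = 3*n**4 + 9*n**3 + 12*n**2 + 11*n - 35

Ratio r(k) = (12*k**3 + 45*k**2 + 63*k + 35)/(12*k**3 + 9*k**2 + 9*k + 5).
A = 1, B = 1, C = k**3 + 3*k**2/4 + 3*k/4 + 5/12.
Need (1)·f(k+1) − (1)·f(k) = k**3 + 3*k**2/4 + 3*k/4 + 5/12.
deg f ≤ 4 (via 0,0,3).
Solve for f: f(k) = k*(3*k**3 - 3*k**2 + 3*k + 2)/12 (degree 4 ≤ 4).
Certificate R = B(k−1)f/C = k*(3*k**3 - 3*k**2 + 3*k + 2)/(12*k**3 + 9*k**2 + 9*k + 5) gives s_k = k*(3*k**3 - 3*k**2 + 3*k + 2).
s_(k+1) − s_k = 12*k**3 + 9*k**2 + 9*k + 5 = t_k.
Evaluate: s_(n+1) = 3*n**4 + 9*n**3 + 12*n**2 + 11*n + 5; subtract s_(2) = 40 ⇒ S(n) = 3*n**4 + 9*n**3 + 12*n**2 + 11*n - 35.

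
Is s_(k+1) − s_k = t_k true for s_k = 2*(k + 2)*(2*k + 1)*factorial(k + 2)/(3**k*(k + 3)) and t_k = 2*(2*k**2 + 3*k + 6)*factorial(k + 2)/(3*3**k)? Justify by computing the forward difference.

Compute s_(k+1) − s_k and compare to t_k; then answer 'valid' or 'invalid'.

Invalid: residual -2*(2*k**3 + 9*k**2 + 9*k + 15)*factorial(k + 2)/(3*3**k*(k + 3)*(k + 4)) ≠ 0.

s_(k+1) = 2*(k + 3)*(2*k + 3)*factorial(k + 3)/(3*3**k*(k + 4))
s_(k+1) − s_k = 2*(2*k**4 + 15*k**3 + 42*k**2 + 69*k + 57)*factorial(k + 2)/(3*3**k*(k + 3)*(k + 4))
(s_(k+1) − s_k) − t_k = -2*(2*k**3 + 9*k**2 + 9*k + 15)*factorial(k + 2)/(3*3**k*(k + 3)*(k + 4))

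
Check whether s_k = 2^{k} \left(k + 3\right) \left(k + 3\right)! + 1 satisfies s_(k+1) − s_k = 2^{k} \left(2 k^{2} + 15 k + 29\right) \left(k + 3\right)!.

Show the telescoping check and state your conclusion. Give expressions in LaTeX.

valid (s_(k+1) − s_k reduces to t_k)

s_(k+1) = 2**(k + 1)*(k + 4)*factorial(k + 4) + 1
s_(k+1) − s_k = 2**k*(2*k**2 + 15*k + 29)*factorial(k + 3)
(s_(k+1) − s_k) − t_k = 0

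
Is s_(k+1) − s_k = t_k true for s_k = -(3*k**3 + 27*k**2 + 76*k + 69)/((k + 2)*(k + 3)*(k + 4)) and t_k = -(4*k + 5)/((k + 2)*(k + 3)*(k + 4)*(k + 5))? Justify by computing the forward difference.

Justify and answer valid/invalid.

s_(k+1) = (-76*k - 3*(k + 1)**3 - 27*(k + 1)**2 - 145)/((k + 3)*(k + 4)*(k + 5))
s_(k+1) − s_k = (-4*k - 5)/(k**4 + 14*k**3 + 71*k**2 + 154*k + 120)
(s_(k+1) − s_k) − t_k = 0

valid; difference matches t_k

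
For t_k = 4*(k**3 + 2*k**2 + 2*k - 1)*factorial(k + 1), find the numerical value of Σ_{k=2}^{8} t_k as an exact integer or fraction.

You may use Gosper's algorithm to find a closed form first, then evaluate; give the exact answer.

Σ = 1030579176

r(k) = (k**4 + 7*k**3 + 19*k**2 + 22*k + 8)/(k**3 + 2*k**2 + 2*k - 1) after simplifying.
A = k + 2, B = 1, C = k**3 + 2*k**2 + 2*k - 1.
f must satisfy (k + 2)·f(k+1) − (1)·f(k) = k**3 + 2*k**2 + 2*k - 1.
From deg A=1, deg B=0, deg C=3: d=2.
A polynomial solution: f(k) = k**2 - k - 1.
R(k) = B(k−1)·f(k)/C(k) = (k**2 - k - 1)/(k**3 + 2*k**2 + 2*k - 1); s_k = R·t_k = 4*(k**2 - k - 1)*factorial(k + 1).
Verify: 4*(k**3 + 2*k**2 + 2*k - 1)*factorial(k + 1) matches t_k.
Sum = s_(9) − s_(2); s_(9) = 1030579200, s_(2) = 24 ⇒ 1030579176.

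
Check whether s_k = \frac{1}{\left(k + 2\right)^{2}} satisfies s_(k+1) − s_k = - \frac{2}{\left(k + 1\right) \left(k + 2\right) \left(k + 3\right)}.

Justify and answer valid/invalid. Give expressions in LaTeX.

Invalid: residual \frac{3 k + 7}{k^{5} + 11 k^{4} + 47 k^{3} + 97 k^{2} + 96 k + 36} ≠ 0.

s_(k+1) = (k + 3)**(-2)
s_(k+1) − s_k = (k + 3)**(-2) - 1/(k + 2)**2
(s_(k+1) − s_k) − t_k = (3*k + 7)/(k**5 + 11*k**4 + 47*k**3 + 97*k**2 + 96*k + 36)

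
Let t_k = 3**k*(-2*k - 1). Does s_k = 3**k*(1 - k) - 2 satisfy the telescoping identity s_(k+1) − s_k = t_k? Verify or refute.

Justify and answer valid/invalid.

s_(k+1) = -3*3**k*k - 2
s_(k+1) − s_k = 3**k*(-2*k - 1)
(s_(k+1) − s_k) − t_k = 0

Valid: the claim telescopes to t_k.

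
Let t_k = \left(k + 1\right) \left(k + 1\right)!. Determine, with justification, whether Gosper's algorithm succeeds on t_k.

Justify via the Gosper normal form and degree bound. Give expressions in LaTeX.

t_(k+1)/t_k = (k + 2)**2/(k + 1).
Normal form (A,B,C) = (k + 2, 1, k + 1).
Need (k + 2)·f(k+1) − (1)·f(k) = k + 1.
Degrees (1,0,1) ⇒ d ≤ 0.
A polynomial solution: f(k) = 1.
So s_k = (B(k−1)f/C)·t_k = (1/(k + 1))·t_k = factorial(k + 1).
s_(k+1) − s_k = (k + 1)*factorial(k + 1) = t_k.

Yes. s_k = \left(k + 1\right)!.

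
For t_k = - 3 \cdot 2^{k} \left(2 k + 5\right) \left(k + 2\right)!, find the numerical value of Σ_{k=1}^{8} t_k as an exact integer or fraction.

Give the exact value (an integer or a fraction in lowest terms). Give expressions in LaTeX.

Σ = -61312204764

Step 1: r(k) = 2*(k + 3)*(2*k + 7)/(2*k + 5).
Gosper form: A/B · C(k+1)/C(k) with A=2*k + 6, B=1, C=k + 5/2.
f must satisfy (2*k + 6)·f(k+1) − (1)·f(k) = k + 5/2.
Degrees (1,0,1) ⇒ d ≤ 0.
Coefficient equations give f(k) = 1/2.
Get s_k = R·t_k = -3*2**k*factorial(k + 2) with R(k) = B(k−1)f(k)/C(k) = 1/(2*k + 5).
Check: Δs_k = -3*2**k*(2*k + 5)*factorial(k + 2). ✓
Σ_(k=1)^(8) t_k = s_(9) − s_(1) = -61312204800 − (-36) = -61312204764.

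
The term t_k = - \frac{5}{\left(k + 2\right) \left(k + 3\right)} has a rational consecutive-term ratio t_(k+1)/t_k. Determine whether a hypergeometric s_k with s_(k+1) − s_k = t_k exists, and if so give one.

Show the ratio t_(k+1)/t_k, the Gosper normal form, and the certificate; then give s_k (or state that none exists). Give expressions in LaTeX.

Ratio r(k) = (k + 2)/(k + 4).
Factor: A=k + 2; B=k + 4; C=1.
Key eq: (k + 2)·f(k+1) = (k + 3)·f(k) + (1).
Bound: deg f ≤ 1.
Solving with deg f ≤ 1: f(k) = k/2.
Then R = B(k−1)f/C = k*(k + 3)/2, so s_k = R(k)·t_k = -5*k/(2*k + 4).
Verify: -5/(k**2 + 5*k + 6) matches t_k.

s_k = - \frac{5 k}{2 k + 4}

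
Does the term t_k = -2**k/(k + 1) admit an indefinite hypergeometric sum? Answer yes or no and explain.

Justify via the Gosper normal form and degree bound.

The ratio is 2*(k + 1)/(k + 2).
Factor: A=2*k + 2; B=k + 2; C=1.
Set up (2*k + 2)·f(k+1) − (k + 1)·f(k) − (1) = 0.
From deg A=1, deg B=1, deg C=0: d=-1.
Bound -1 < 0, so the key equation has no polynomial solution.

No — t_k has no hypergeometric antidifference.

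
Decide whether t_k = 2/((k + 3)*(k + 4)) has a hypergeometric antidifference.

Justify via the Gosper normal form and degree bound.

Yes. s_k = 2*k/(3*(k + 3)).

Ratio r(k) = (k + 3)/(k + 5).
Gosper form: A/B · C(k+1)/C(k) with A=k + 3, B=k + 5, C=1.
f must satisfy (k + 3)·f(k+1) − (k + 4)·f(k) = 1.
From deg A=1, deg B=1, deg C=0: d=1.
A polynomial solution: f(k) = k/3.
Then R = B(k−1)f/C = k*(k + 4)/3, so s_k = R(k)·t_k = 2*k/(3*(k + 3)).
Δs = 2/(k**2 + 7*k + 12), as required.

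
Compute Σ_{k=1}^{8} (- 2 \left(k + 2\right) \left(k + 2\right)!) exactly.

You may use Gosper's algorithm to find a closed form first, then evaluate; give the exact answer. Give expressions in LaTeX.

Σ = -79833588

r(k) = (k + 3)**2/(k + 2) after simplifying.
Normal form (A,B,C) = (k + 3, 1, k + 2).
Solve (k + 3)·f(k+1) − (1)·f(k) = k + 2.
From deg A=1, deg B=0, deg C=1: d=0.
Match coefficients ⇒ f(k) = 1.
Certificate R = B(k−1)f/C = 1/(k + 2) gives s_k = -2*factorial(k + 2).
Δs = -2*(k + 2)*factorial(k + 2), as required.
Evaluate s at k=9 and k=1: -79833600 and -12; difference -79833588.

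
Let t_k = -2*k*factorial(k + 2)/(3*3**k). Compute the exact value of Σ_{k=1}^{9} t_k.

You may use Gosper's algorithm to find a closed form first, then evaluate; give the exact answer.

Σ = -3941428/243

Ratio r(k) = (k + 1)*(k + 3)/(3*k).
A = k/3 + 1, B = 1, C = k.
Set up (k/3 + 1)·f(k+1) − (1)·f(k) − (k) = 0.
Degrees (1,0,1) ⇒ d ≤ 0.
Solving with deg f ≤ 0: f(k) = 3.
So s_k = (B(k−1)f/C)·t_k = (3/k)·t_k = -2*factorial(k + 2)/3**k.
Δs = -2*k*factorial(k + 2)/(3*3**k), as required.
Sum = s_(10) − s_(1); s_(10) = -3942400/243, s_(1) = -4 ⇒ -3941428/243.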